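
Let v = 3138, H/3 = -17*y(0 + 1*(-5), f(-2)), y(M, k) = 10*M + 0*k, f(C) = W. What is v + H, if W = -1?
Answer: 5688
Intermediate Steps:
f(C) = -1
y(M, k) = 10*M (y(M, k) = 10*M + 0 = 10*M)
H = 2550 (H = 3*(-170*(0 + 1*(-5))) = 3*(-170*(0 - 5)) = 3*(-170*(-5)) = 3*(-17*(-50)) = 3*850 = 2550)
v + H = 3138 + 2550 = 5688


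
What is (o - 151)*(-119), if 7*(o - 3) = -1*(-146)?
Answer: 15130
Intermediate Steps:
o = 167/7 (o = 3 + (-1*(-146))/7 = 3 + (⅐)*146 = 3 + 146/7 = 167/7 ≈ 23.857)
(o - 151)*(-119) = (167/7 - 151)*(-119) = -890/7*(-119) = 15130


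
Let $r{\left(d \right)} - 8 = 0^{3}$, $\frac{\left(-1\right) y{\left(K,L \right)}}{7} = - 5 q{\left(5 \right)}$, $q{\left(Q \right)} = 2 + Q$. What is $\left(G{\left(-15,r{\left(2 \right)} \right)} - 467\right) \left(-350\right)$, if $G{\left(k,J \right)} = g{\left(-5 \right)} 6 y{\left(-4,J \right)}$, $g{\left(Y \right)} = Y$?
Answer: $2735950$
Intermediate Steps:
$y{\left(K,L \right)} = 245$ ($y{\left(K,L \right)} = - 7 \left(- 5 \left(2 + 5\right)\right) = - 7 \left(\left(-5\right) 7\right) = \left(-7\right) \left(-35\right) = 245$)
$r{\left(d \right)} = 8$ ($r{\left(d \right)} = 8 + 0^{3} = 8 + 0 = 8$)
$G{\left(k,J \right)} = -7350$ ($G{\left(k,J \right)} = \left(-5\right) 6 \cdot 245 = \left(-30\right) 245 = -7350$)
$\left(G{\left(-15,r{\left(2 \right)} \right)} - 467\right) \left(-350\right) = \left(-7350 - 467\right) \left(-350\right) = \left(-7817\right) \left(-350\right) = 2735950$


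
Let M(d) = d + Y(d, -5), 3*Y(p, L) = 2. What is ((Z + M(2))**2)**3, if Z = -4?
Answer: 4096/729 ≈ 5.6187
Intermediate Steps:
Y(p, L) = 2/3 (Y(p, L) = (1/3)*2 = 2/3)
M(d) = 2/3 + d (M(d) = d + 2/3 = 2/3 + d)
((Z + M(2))**2)**3 = ((-4 + (2/3 + 2))**2)**3 = ((-4 + 8/3)**2)**3 = ((-4/3)**2)**3 = (16/9)**3 = 4096/729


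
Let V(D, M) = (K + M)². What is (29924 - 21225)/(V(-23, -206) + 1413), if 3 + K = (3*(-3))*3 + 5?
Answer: 8699/54774 ≈ 0.15882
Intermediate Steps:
K = -25 (K = -3 + ((3*(-3))*3 + 5) = -3 + (-9*3 + 5) = -3 + (-27 + 5) = -3 - 22 = -25)
V(D, M) = (-25 + M)²
(29924 - 21225)/(V(-23, -206) + 1413) = (29924 - 21225)/((-25 - 206)² + 1413) = 8699/((-231)² + 1413) = 8699/(53361 + 1413) = 8699/54774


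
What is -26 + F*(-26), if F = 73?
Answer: -1924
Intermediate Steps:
-26 + F*(-26) = -26 + 73*(-26) = -26 - 1898 = -1924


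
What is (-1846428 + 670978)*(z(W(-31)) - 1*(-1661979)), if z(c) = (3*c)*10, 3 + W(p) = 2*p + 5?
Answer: -1951457405550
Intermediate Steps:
W(p) = 2 + 2*p (W(p) = -3 + (2*p + 5) = -3 + (5 + 2*p) = 2 + 2*p)
z(c) = 30*c
(-1846428 + 670978)*(z(W(-31)) - 1*(-1661979)) = (-1846428 + 670978)*(30*(2 + 2*(-31)) - 1*(-1661979)) = -1175450*(30*(2 - 62) + 1661979) = -1175450*(30*(-60) + 1661979) = -1175450*(-1800 + 1661979) = -1175450*1660179 = -1951457405550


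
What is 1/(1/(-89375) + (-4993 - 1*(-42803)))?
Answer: 89375/3379268749 ≈ 2.6448e-5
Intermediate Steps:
1/(1/(-89375) + (-4993 - 1*(-42803))) = 1/(-1/89375 + (-4993 + 42803)) = 1/(-1/89375 + 37810) = 1/(3379268749/89375) = 89375/3379268749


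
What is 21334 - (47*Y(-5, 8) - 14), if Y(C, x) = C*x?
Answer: 23228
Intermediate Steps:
21334 - (47*Y(-5, 8) - 14) = 21334 - (47*(-5*8) - 14) = 21334 - (47*(-40) - 14) = 21334 - (-1880 - 14) = 21334 - 1*(-1894) = 21334 + 1894 = 23228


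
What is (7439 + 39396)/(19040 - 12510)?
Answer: 9367/1306 ≈ 7.1723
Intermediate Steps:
(7439 + 39396)/(19040 - 12510) = 46835/6530 = 46835*(1/6530) = 9367/1306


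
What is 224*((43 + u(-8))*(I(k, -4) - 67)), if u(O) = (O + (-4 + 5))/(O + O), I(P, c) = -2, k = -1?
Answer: -671370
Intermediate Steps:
u(O) = (1 + O)/(2*O) (u(O) = (O + 1)/((2*O)) = (1 + O)*(1/(2*O)) = (1 + O)/(2*O))
224*((43 + u(-8))*(I(k, -4) - 67)) = 224*((43 + (1/2)*(1 - 8)/(-8))*(-2 - 67)) = 224*((43 + (1/2)*(-1/8)*(-7))*(-69)) = 224*((43 + 7/16)*(-69)) = 224*((695/16)*(-69)) = 224*(-47955/16) = -671370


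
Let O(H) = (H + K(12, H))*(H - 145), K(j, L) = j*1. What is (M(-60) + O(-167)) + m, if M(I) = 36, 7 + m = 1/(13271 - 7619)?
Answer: 273494629/5652 ≈ 48389.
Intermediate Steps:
m = -39563/5652 (m = -7 + 1/(13271 - 7619) = -7 + 1/5652 = -39563/5652 ≈ -6.9998)
K(j, L) = j
O(H) = (-145 + H)*(12 + H) (O(H) = (H + 12)*(H - 145) = (12 + H)*(-145 + H) = (-145 + H)*(12 + H))
(M(-60) + O(-167)) + m = (36 + (-1740 + (-167)**2 - 133*(-167))) - 39563/5652 = (36 + (-1740 + 27889 + 22211)) - 39563/5652 = (36 + 48360) - 39563/5652 = 48396 - 39563/5652 = 273494629/5652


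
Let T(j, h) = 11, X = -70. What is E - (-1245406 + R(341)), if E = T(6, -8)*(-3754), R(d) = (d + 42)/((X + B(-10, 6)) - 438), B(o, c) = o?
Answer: 623730399/518 ≈ 1.2041e+6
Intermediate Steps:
R(d) = -3/37 - d/518 (R(d) = (d + 42)/((-70 - 10) - 438) = (42 + d)/(-80 - 438) = (42 + d)/(-518) = (42 + d)*(-1/518) = -3/37 - d/518)
E = -41294 (E = 11*(-3754) = -41294)
E - (-1245406 + R(341)) = -41294 - (-1245406 + (-3/37 - 1/518*341)) = -41294 - (-1245406 + (-3/37 - 341/518)) = -41294 - (-1245406 - 383/518) = -41294 - 1*(-645120691/518) = -41294 + 645120691/518 = 623730399/518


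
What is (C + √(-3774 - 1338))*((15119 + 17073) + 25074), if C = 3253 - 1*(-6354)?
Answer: 550154462 + 343596*I*√142 ≈ 5.5015e+8 + 4.0944e+6*I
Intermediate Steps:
C = 9607 (C = 3253 + 6354 = 9607)
(C + √(-3774 - 1338))*((15119 + 17073) + 25074) = (9607 + √(-3774 - 1338))*((15119 + 17073) + 25074) = (9607 + √(-5112))*(32192 + 25074) = (9607 + 6*I*√142)*57266 = 550154462 + 343596*I*√142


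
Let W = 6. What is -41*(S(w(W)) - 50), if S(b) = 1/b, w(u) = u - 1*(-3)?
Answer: 18409/9 ≈ 2045.4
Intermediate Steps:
w(u) = 3 + u (w(u) = u + 3 = 3 + u)
-41*(S(w(W)) - 50) = -41*(1/(3 + 6) - 50) = -41*(1/9 - 50) = -41*(⅑ - 50) = -41*(-449/9) = 18409/9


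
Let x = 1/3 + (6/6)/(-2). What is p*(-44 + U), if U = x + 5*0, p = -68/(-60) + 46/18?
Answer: -4399/27 ≈ -162.93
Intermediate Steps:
x = -⅙ (x = 1*(⅓) + (6*(⅙))*(-½) = ⅓ + 1*(-½) = ⅓ - ½ = -⅙ ≈ -0.16667)
p = 166/45 (p = -68*(-1/60) + 46*(1/18) = 17/15 + 23/9 = 166/45 ≈ 3.6889)
U = -⅙ (U = -⅙ + 5*0 = -⅙ + 0 = -⅙ ≈ -0.16667)
p*(-44 + U) = 166*(-44 - ⅙)/45 = (166/45)*(-265/6) = -4399/27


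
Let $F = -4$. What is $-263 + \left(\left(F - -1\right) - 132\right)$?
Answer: $-398$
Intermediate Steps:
$-263 + \left(\left(F - -1\right) - 132\right) = -263 - 135 = -398$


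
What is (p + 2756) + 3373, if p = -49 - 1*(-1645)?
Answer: 7725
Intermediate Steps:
p = 1596 (p = -49 + 1645 = 1596)
(p + 2756) + 3373 = (1596 + 2756) + 3373 = 4352 + 3373 = 7725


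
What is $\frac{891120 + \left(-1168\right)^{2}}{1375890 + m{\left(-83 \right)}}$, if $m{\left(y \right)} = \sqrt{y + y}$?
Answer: $\frac{119350202160}{72810511241} - \frac{86744 i \sqrt{166}}{72810511241} \approx 1.6392 - 1.535 \cdot 10^{-5} i$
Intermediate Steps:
$m{\left(y \right)} = \sqrt{2} \sqrt{y}$ ($m{\left(y \right)} = \sqrt{2 y} = \sqrt{2} \sqrt{y}$)
$\frac{891120 + \left(-1168\right)^{2}}{1375890 + m{\left(-83 \right)}} = \frac{891120 + \left(-1168\right)^{2}}{1375890 + \sqrt{2} \sqrt{-83}} = \frac{891120 + 1364224}{1375890 + \sqrt{2} i \sqrt{83}} = \frac{2255344}{1375890 + i \sqrt{166}}$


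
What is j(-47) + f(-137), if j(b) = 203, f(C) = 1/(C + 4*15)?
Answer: 15630/77 ≈ 202.99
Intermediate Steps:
f(C) = 1/(60 + C) (f(C) = 1/(C + 60) = 1/(60 + C))
j(-47) + f(-137) = 203 + 1/(60 - 137) = 203 + 1/(-77) = 203 - 1/77 = 15630/77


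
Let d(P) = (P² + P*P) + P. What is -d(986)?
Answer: -1945378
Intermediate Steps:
d(P) = P + 2*P² (d(P) = (P² + P²) + P = 2*P² + P = P + 2*P²)
-d(986) = -986*(1 + 2*986) = -986*(1 + 1972) = -986*1973 = -1*1945378 = -1945378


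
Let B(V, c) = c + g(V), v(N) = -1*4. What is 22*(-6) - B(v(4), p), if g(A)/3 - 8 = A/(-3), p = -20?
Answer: -140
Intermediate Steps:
v(N) = -4
g(A) = 24 - A (g(A) = 24 + 3*(A/(-3)) = 24 + 3*(A*(-⅓)) = 24 + 3*(-A/3) = 24 - A)
B(V, c) = 24 + c - V (B(V, c) = c + (24 - V) = 24 + c - V)
22*(-6) - B(v(4), p) = 22*(-6) - (24 - 20 - 1*(-4)) = -132 - (24 - 20 + 4) = -132 - 1*8 = -132 - 8 = -140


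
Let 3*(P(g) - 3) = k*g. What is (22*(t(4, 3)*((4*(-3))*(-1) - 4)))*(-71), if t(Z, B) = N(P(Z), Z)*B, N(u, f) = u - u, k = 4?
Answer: 0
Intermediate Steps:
P(g) = 3 + 4*g/3 (P(g) = 3 + (4*g)/3 = 3 + 4*g/3)
N(u, f) = 0
t(Z, B) = 0 (t(Z, B) = 0*B = 0)
(22*(t(4, 3)*((4*(-3))*(-1) - 4)))*(-71) = (22*(0*((4*(-3))*(-1) - 4)))*(-71) = (22*(0*(-12*(-1) - 4)))*(-71) = (22*(0*(12 - 4)))*(-71) = (22*(0*8))*(-71) = (22*0)*(-71) = 0*(-71) = 0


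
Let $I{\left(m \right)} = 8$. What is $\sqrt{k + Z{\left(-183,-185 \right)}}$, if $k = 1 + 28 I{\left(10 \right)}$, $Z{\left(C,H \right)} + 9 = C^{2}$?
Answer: $3 \sqrt{3745} \approx 183.59$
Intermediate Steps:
$Z{\left(C,H \right)} = -9 + C^{2}$
$k = 225$ ($k = 1 + 28 \cdot 8 = 1 + 224 = 225$)
$\sqrt{k + Z{\left(-183,-185 \right)}} = \sqrt{225 - \left(9 - \left(-183\right)^{2}\right)} = \sqrt{225 + \left(-9 + 33489\right)} = \sqrt{225 + 33480} = \sqrt{33705} = 3 \sqrt{3745}$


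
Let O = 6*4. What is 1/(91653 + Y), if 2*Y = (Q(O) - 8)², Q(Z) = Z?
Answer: 1/91781 ≈ 1.0895e-5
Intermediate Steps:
O = 24
Y = 128 (Y = (24 - 8)²/2 = (½)*16² = (½)*256 = 128)
1/(91653 + Y) = 1/(91653 + 128) = 1/91781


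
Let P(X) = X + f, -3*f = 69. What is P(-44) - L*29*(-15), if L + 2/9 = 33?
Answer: 42574/3 ≈ 14191.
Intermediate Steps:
f = -23 (f = -1/3*69 = -23)
L = 295/9 (L = -2/9 + 33 = 295/9 ≈ 32.778)
P(X) = -23 + X (P(X) = X - 23 = -23 + X)
P(-44) - L*29*(-15) = (-23 - 44) - (295/9)*29*(-15) = -67 - 8555*(-15)/9 = -67 - 1*(-42775/3) = -67 + 42775/3 = 42574/3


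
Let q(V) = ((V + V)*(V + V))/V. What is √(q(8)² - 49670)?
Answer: I*√48646 ≈ 220.56*I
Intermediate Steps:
q(V) = 4*V (q(V) = ((2*V)*(2*V))/V = (4*V²)/V = 4*V)
√(q(8)² - 49670) = √((4*8)² - 49670) = √(32² - 49670) = √(1024 - 49670) = √(-48646) = I*√48646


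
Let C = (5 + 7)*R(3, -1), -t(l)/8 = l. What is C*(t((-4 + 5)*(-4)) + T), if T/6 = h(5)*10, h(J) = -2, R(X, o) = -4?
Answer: 4224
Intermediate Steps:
t(l) = -8*l
C = -48 (C = (5 + 7)*(-4) = 12*(-4) = -48)
T = -120 (T = 6*(-2*10) = 6*(-20) = -120)
C*(t((-4 + 5)*(-4)) + T) = -48*(-8*(-4 + 5)*(-4) - 120) = -48*(-8*(-4) - 120) = -48*(32 - 120) = -48*(-88) = 4224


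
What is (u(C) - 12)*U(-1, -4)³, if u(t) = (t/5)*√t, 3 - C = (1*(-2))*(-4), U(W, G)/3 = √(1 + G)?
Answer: -81*√15 + 972*I*√3 ≈ -313.71 + 1683.6*I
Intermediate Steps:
U(W, G) = 3*√(1 + G)
C = -5 (C = 3 - 1*(-2)*(-4) = 3 - (-2)*(-4) = 3 - 1*8 = 3 - 8 = -5)
u(t) = t^(3/2)/5 (u(t) = (t*(⅕))*√t = (t/5)*√t = t^(3/2)/5)
(u(C) - 12)*U(-1, -4)³ = ((-5)^(3/2)/5 - 12)*(3*√(1 - 4))³ = ((-5*I*√5)/5 - 12)*(3*√(-3))³ = (-I*√5 - 12)*(3*(I*√3))³ = (-12 - I*√5)*(3*I*√3)³ = (-12 - I*√5)*(-81*I*√3) = -81*I*√3*(-12 - I*√5)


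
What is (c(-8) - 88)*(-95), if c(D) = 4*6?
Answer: 6080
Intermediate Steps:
c(D) = 24
(c(-8) - 88)*(-95) = (24 - 88)*(-95) = -64*(-95) = 6080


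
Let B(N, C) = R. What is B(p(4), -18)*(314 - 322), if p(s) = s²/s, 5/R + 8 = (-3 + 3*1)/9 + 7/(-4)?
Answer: 160/39 ≈ 4.1026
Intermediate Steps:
R = -20/39 (R = 5/(-8 + ((-3 + 3*1)/9 + 7/(-4))) = 5/(-8 + ((-3 + 3)*(⅑) + 7*(-¼))) = 5/(-8 + (0*(⅑) - 7/4)) = 5/(-8 + (0 - 7/4)) = 5/(-8 - 7/4) = 5/(-39/4) = 5*(-4/39) = -20/39 ≈ -0.51282)
p(s) = s
B(N, C) = -20/39
B(p(4), -18)*(314 - 322) = -20*(314 - 322)/39 = -20/39*(-8) = 160/39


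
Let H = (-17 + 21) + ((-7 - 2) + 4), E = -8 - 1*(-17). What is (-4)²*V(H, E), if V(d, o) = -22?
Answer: -352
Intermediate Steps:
E = 9 (E = -8 + 17 = 9)
H = -1 (H = 4 + (-9 + 4) = 4 - 5 = -1)
(-4)²*V(H, E) = (-4)²*(-22) = 16*(-22) = -352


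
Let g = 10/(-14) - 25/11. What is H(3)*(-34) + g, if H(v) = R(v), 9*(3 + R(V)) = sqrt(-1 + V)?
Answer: 7624/77 - 34*sqrt(2)/9 ≈ 93.670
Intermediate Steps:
R(V) = -3 + sqrt(-1 + V)/9
H(v) = -3 + sqrt(-1 + v)/9
g = -230/77 (g = 10*(-1/14) - 25*1/11 = -5/7 - 25/11 = -230/77 ≈ -2.9870)
H(3)*(-34) + g = (-3 + sqrt(-1 + 3)/9)*(-34) - 230/77 = (-3 + sqrt(2)/9)*(-34) - 230/77 = (102 - 34*sqrt(2)/9) - 230/77 = 7624/77 - 34*sqrt(2)/9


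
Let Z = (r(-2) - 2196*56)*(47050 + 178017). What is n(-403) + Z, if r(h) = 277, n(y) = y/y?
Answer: -27615495832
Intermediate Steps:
n(y) = 1
Z = -27615495833 (Z = (277 - 2196*56)*(47050 + 178017) = (277 - 122976)*225067 = -122699*225067 = -27615495833)
n(-403) + Z = 1 - 27615495833 = -27615495832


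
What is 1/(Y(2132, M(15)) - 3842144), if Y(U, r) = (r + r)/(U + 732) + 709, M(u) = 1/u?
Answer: -21480/82514023799 ≈ -2.6032e-7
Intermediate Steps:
Y(U, r) = 709 + 2*r/(732 + U) (Y(U, r) = (2*r)/(732 + U) + 709 = 2*r/(732 + U) + 709 = 709 + 2*r/(732 + U))
1/(Y(2132, M(15)) - 3842144) = 1/((518988 + 2/15 + 709*2132)/(732 + 2132) - 3842144) = 1/((518988 + 2*(1/15) + 1511588)/2864 - 3842144) = 1/((518988 + 2/15 + 1511588)/2864 - 3842144) = 1/((1/2864)*(30458642/15) - 3842144) = 1/(15229321/21480 - 3842144) = 1/(-82514023799/21480) = -21480/82514023799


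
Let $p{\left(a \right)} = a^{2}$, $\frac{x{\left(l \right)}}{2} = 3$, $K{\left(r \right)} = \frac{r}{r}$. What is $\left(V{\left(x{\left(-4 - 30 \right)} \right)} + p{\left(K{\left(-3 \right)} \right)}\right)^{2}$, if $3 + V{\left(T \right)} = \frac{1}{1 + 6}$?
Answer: $\frac{169}{49} \approx 3.449$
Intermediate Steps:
$K{\left(r \right)} = 1$
$x{\left(l \right)} = 6$ ($x{\left(l \right)} = 2 \cdot 3 = 6$)
$V{\left(T \right)} = - \frac{20}{7}$ ($V{\left(T \right)} = -3 + \frac{1}{1 + 6} = -3 + \frac{1}{7} = - \frac{20}{7}$)
$\left(V{\left(x{\left(-4 - 30 \right)} \right)} + p{\left(K{\left(-3 \right)} \right)}\right)^{2} = \left(- \frac{20}{7} + 1^{2}\right)^{2} = \left(- \frac{20}{7} + 1\right)^{2} = \left(- \frac{13}{7}\right)^{2} = \frac{169}{49}$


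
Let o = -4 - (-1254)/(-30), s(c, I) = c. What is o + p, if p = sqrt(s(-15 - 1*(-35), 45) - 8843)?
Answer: -229/5 + I*sqrt(8823) ≈ -45.8 + 93.931*I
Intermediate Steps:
o = -229/5 (o = -4 - (-1254)*(-1)/30 = -4 - 66*19/30 = -4 - 209/5 = -229/5 ≈ -45.800)
p = I*sqrt(8823) (p = sqrt((-15 - 1*(-35)) - 8843) = sqrt((-15 + 35) - 8843) = sqrt(20 - 8843) = sqrt(-8823) = I*sqrt(8823) ≈ 93.931*I)
o + p = -229/5 + I*sqrt(8823)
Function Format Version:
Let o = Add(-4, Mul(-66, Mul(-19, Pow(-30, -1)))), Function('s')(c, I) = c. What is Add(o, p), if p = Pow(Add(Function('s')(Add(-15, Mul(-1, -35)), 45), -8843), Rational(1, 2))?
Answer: Add(Rational(-229, 5), Mul(I, Pow(8823, Rational(1, 2)))) ≈ Add(-45.800, Mul(93.931, I))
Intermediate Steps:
o = Rational(-229, 5) (o = Add(-4, Mul(-66, Mul(-19, Rational(-1, 30)))) = Add(-4, Mul(-66, Rational(19, 30))) = Add(-4, Rational(-209, 5)) = Rational(-229, 5) ≈ -45.800)
p = Mul(I, Pow(8823, Rational(1, 2))) (p = Pow(Add(Add(-15, Mul(-1, -35)), -8843), Rational(1, 2)) = Pow(Add(Add(-15, 35), -8843), Rational(1, 2)) = Pow(Add(20, -8843), Rational(1, 2)) = Pow(-8823, Rational(1, 2)) = Mul(I, Pow(8823, Rational(1, 2))) ≈ Mul(93.931, I))
Add(o, p) = Add(Rational(-229, 5), Mul(I, Pow(8823, Rational(1, 2))))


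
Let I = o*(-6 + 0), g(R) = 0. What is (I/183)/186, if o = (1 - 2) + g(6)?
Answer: 1/5673 ≈ 0.00017627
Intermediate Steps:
o = -1 (o = (1 - 2) + 0 = -1 + 0 = -1)
I = 6 (I = -(-6 + 0) = -1*(-6) = 6)
(I/183)/186 = (6/183)/186 = (6*(1/183))*(1/186) = (2/61)*(1/186) = 1/5673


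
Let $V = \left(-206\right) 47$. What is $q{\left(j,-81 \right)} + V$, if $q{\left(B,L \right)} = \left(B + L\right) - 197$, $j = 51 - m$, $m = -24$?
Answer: $-9885$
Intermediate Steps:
$j = 75$ ($j = 51 - -24 = 51 + 24 = 75$)
$q{\left(B,L \right)} = -197 + B + L$
$V = -9682$
$q{\left(j,-81 \right)} + V = \left(-197 + 75 - 81\right) - 9682 = -203 - 9682 = -9885$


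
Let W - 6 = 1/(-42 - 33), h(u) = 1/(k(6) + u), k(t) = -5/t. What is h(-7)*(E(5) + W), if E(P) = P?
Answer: -1648/1175 ≈ -1.4026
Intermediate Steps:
h(u) = 1/(-⅚ + u) (h(u) = 1/(-5/6 + u) = 1/(-5*⅙ + u) = 1/(-⅚ + u))
W = 449/75 (W = 6 + 1/(-42 - 33) = 6 + 1/(-75) = 6 - 1/75 = 449/75 ≈ 5.9867)
h(-7)*(E(5) + W) = (6/(-5 + 6*(-7)))*(5 + 449/75) = (6/(-5 - 42))*(824/75) = (6/(-47))*(824/75) = (6*(-1/47))*(824/75) = -6/47*824/75 = -1648/1175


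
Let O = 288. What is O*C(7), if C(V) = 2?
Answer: 576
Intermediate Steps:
O*C(7) = 288*2 = 576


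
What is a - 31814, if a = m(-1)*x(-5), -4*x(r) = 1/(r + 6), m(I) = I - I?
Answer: -31814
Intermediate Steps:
m(I) = 0
x(r) = -1/(4*(6 + r)) (x(r) = -1/(4*(r + 6)) = -1/(4*(6 + r)))
a = 0 (a = 0*(-1/(24 + 4*(-5))) = 0*(-1/(24 - 20)) = 0*(-1/4) = 0*(-1*¼) = 0*(-¼) = 0)
a - 31814 = 0 - 31814 = -31814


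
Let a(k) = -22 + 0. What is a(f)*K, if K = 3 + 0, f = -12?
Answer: -66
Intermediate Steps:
a(k) = -22
K = 3
a(f)*K = -22*3 = -66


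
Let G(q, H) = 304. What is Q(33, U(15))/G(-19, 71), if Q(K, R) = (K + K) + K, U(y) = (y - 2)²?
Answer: 99/304 ≈ 0.32566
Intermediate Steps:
U(y) = (-2 + y)²
Q(K, R) = 3*K (Q(K, R) = 2*K + K = 3*K)
Q(33, U(15))/G(-19, 71) = (3*33)/304 = 99*(1/304) = 99/304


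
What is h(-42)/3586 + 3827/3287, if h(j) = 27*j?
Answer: 4998082/5893591 ≈ 0.84805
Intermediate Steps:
h(-42)/3586 + 3827/3287 = (27*(-42))/3586 + 3827/3287 = -1134*1/3586 + 3827*(1/3287) = -567/1793 + 3827/3287 = 4998082/5893591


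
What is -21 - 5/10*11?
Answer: -53/2 ≈ -26.500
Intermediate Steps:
-21 - 5/10*11 = -21 - 5*⅒*11 = -21 - ½*11 = -21 - 11/2 = -53/2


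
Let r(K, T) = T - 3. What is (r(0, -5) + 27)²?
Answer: 361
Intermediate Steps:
r(K, T) = -3 + T
(r(0, -5) + 27)² = ((-3 - 5) + 27)² = (-8 + 27)² = 19² = 361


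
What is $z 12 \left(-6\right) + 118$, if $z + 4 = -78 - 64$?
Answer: $10630$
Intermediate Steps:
$z = -146$ ($z = -4 - 142 = -146$)
$z 12 \left(-6\right) + 118 = - 146 \cdot 12 \left(-6\right) + 118 = \left(-146\right) \left(-72\right) + 118 = 10512 + 118 = 10630$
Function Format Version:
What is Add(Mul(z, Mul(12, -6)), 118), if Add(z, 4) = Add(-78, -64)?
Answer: 10630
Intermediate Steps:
z = -146 (z = Add(-4, Add(-78, -64)) = Add(-4, -142) = -146)
Add(Mul(z, Mul(12, -6)), 118) = Add(Mul(-146, Mul(12, -6)), 118) = Add(Mul(-146, -72), 118) = Add(10512, 118) = 10630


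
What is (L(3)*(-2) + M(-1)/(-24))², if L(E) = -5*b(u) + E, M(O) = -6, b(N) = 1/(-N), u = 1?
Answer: 3969/16 ≈ 248.06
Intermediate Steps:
b(N) = -1/N
L(E) = 5 + E (L(E) = -(-5)/1 + E = -(-5) + E = -5*(-1) + E = 5 + E)
(L(3)*(-2) + M(-1)/(-24))² = ((5 + 3)*(-2) - 6/(-24))² = (8*(-2) - 6*(-1/24))² = (-16 + ¼)² = (-63/4)² = 3969/16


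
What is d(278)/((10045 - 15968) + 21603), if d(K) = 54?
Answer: 27/7840 ≈ 0.0034439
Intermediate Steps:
d(278)/((10045 - 15968) + 21603) = 54/((10045 - 15968) + 21603) = 54/(-5923 + 21603) = 54/15680 = 54*(1/15680) = 27/7840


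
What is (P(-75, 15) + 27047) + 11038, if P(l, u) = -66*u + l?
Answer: 37020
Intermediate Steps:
P(l, u) = l - 66*u
(P(-75, 15) + 27047) + 11038 = ((-75 - 66*15) + 27047) + 11038 = ((-75 - 990) + 27047) + 11038 = (-1065 + 27047) + 11038 = 25982 + 11038 = 37020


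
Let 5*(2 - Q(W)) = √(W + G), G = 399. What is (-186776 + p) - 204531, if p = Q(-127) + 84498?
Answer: -306807 - 4*√17/5 ≈ -3.0681e+5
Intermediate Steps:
Q(W) = 2 - √(399 + W)/5 (Q(W) = 2 - √(W + 399)/5 = 2 - √(399 + W)/5)
p = 84500 - 4*√17/5 (p = (2 - √(399 - 127)/5) + 84498 = (2 - 4*√17/5) + 84498 = 84500 - 4*√17/5 ≈ 84497.)
(-186776 + p) - 204531 = (-186776 + (84500 - 4*√17/5)) - 204531 = (-102276 - 4*√17/5) - 204531 = -306807 - 4*√17/5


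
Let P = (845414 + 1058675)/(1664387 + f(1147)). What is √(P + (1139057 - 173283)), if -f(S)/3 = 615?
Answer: √2669446832358159574/1662542 ≈ 982.74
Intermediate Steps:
f(S) = -1845 (f(S) = -3*615 = -1845)
P = 1904089/1662542 (P = (845414 + 1058675)/(1664387 - 1845) = 1904089/1662542 ≈ 1.1453)
√(P + (1139057 - 173283)) = √(1904089/1662542 + (1139057 - 173283)) = √(1904089/1662542 + 965774) = √(1605641741597/1662542) = √2669446832358159574/1662542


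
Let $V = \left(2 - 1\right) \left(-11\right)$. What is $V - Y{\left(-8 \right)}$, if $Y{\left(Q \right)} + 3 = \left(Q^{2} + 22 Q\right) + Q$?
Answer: $112$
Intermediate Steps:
$V = -11$ ($V = 1 \left(-11\right) = -11$)
$Y{\left(Q \right)} = -3 + Q^{2} + 23 Q$ ($Y{\left(Q \right)} = -3 + \left(\left(Q^{2} + 22 Q\right) + Q\right) = -3 + \left(Q^{2} + 23 Q\right) = -3 + Q^{2} + 23 Q$)
$V - Y{\left(-8 \right)} = -11 - \left(-3 + \left(-8\right)^{2} + 23 \left(-8\right)\right) = -11 - \left(-3 + 64 - 184\right) = -11 - -123 = -11 + 123 = 112$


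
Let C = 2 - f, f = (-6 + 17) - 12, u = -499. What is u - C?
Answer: -502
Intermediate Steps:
f = -1 (f = 11 - 12 = -1)
C = 3 (C = 2 - 1*(-1) = 2 + 1 = 3)
u - C = -499 - 1*3 = -499 - 3 = -502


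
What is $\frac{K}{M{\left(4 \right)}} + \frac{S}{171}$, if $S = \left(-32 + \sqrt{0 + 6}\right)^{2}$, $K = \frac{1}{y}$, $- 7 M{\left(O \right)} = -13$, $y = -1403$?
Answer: $\frac{18784973}{3118869} - \frac{64 \sqrt{6}}{171} \approx 5.1062$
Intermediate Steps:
$M{\left(O \right)} = \frac{13}{7}$ ($M{\left(O \right)} = \left(- \frac{1}{7}\right) \left(-13\right) = \frac{13}{7}$)
$K = - \frac{1}{1403}$ ($K = \frac{1}{-1403} = - \frac{1}{1403} \approx -0.00071276$)
$S = \left(-32 + \sqrt{6}\right)^{2} \approx 873.23$
$\frac{K}{M{\left(4 \right)}} + \frac{S}{171} = - \frac{1}{1403 \cdot \frac{13}{7}} + \frac{\left(32 - \sqrt{6}\right)^{2}}{171} = \left(- \frac{1}{1403}\right) \frac{7}{13} + \left(32 - \sqrt{6}\right)^{2} \cdot \frac{1}{171} = - \frac{7}{18239} + \frac{\left(32 - \sqrt{6}\right)^{2}}{171}$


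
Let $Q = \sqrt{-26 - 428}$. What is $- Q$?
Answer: $- i \sqrt{454} \approx - 21.307 i$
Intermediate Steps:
$Q = i \sqrt{454}$ ($Q = \sqrt{-454} = i \sqrt{454} \approx 21.307 i$)
$- Q = - i \sqrt{454}$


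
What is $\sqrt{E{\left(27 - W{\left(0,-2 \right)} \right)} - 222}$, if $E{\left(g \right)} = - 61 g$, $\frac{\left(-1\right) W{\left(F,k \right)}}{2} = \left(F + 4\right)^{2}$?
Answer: $i \sqrt{3821} \approx 61.814 i$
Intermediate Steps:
$W{\left(F,k \right)} = - 2 \left(4 + F\right)^{2}$ ($W{\left(F,k \right)} = - 2 \left(F + 4\right)^{2} = - 2 \left(4 + F\right)^{2}$)
$\sqrt{E{\left(27 - W{\left(0,-2 \right)} \right)} - 222} = \sqrt{- 61 \left(27 - - 2 \left(4 + 0\right)^{2}\right) - 222} = \sqrt{- 61 \left(27 - - 2 \cdot 4^{2}\right) - 222} = \sqrt{- 61 \left(27 - \left(-2\right) 16\right) - 222} = \sqrt{- 61 \left(27 - -32\right) - 222} = \sqrt{- 61 \left(27 + 32\right) - 222} = \sqrt{\left(-61\right) 59 - 222} = \sqrt{-3599 - 222} = \sqrt{-3821} = i \sqrt{3821}$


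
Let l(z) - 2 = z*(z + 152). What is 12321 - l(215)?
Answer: -66586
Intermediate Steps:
l(z) = 2 + z*(152 + z) (l(z) = 2 + z*(z + 152) = 2 + z*(152 + z))
12321 - l(215) = 12321 - (2 + 215**2 + 152*215) = 12321 - (2 + 46225 + 32680) = 12321 - 1*78907 = 12321 - 78907 = -66586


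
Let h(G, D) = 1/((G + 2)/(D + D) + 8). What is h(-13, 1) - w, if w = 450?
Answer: -2248/5 ≈ -449.60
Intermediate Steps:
h(G, D) = 1/(8 + (2 + G)/(2*D)) (h(G, D) = 1/((2 + G)/((2*D)) + 8) = 1/((2 + G)*(1/(2*D)) + 8) = 1/((2 + G)/(2*D) + 8) = 1/(8 + (2 + G)/(2*D)))
h(-13, 1) - w = 2*1/(2 - 13 + 16*1) - 1*450 = 2*1/(2 - 13 + 16) - 450 = 2*1/5 - 450 = 2*1*(1/5) - 450 = 2/5 - 450 = -2248/5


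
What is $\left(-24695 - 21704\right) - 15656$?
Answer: $-62055$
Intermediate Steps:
$\left(-24695 - 21704\right) - 15656 = -46399 - 15656 = -62055$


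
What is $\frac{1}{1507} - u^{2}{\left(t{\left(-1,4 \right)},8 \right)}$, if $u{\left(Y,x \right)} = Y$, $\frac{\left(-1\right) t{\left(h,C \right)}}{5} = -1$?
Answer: $- \frac{37674}{1507} \approx -24.999$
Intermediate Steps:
$t{\left(h,C \right)} = 5$ ($t{\left(h,C \right)} = \left(-5\right) \left(-1\right) = 5$)
$\frac{1}{1507} - u^{2}{\left(t{\left(-1,4 \right)},8 \right)} = \frac{1}{1507} - 5^{2} = \frac{1}{1507} - 25 = - \frac{37674}{1507}$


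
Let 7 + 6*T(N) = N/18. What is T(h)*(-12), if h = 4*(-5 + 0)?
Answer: 146/9 ≈ 16.222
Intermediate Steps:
h = -20 (h = 4*(-5) = -20)
T(N) = -7/6 + N/108 (T(N) = -7/6 + (N/18)/6 = -7/6 + N/108)
T(h)*(-12) = (-7/6 + (1/108)*(-20))*(-12) = (-7/6 - 5/27)*(-12) = -73/54*(-12) = 146/9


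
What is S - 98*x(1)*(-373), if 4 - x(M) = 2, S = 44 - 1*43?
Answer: 73109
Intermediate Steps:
S = 1 (S = 44 - 43 = 1)
x(M) = 2 (x(M) = 4 - 1*2 = 4 - 2 = 2)
S - 98*x(1)*(-373) = 1 - 98*2*(-373) = 1 - 196*(-373) = 1 + 73108 = 73109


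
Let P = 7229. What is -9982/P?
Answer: -9982/7229 ≈ -1.3808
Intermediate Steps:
-9982/P = -9982/7229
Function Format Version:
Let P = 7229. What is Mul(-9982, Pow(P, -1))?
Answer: Rational(-9982, 7229) ≈ -1.3808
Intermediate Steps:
Mul(-9982, Pow(P, -1)) = Mul(-9982, Pow(7229, -1)) = Mul(-9982, Rational(1, 7229)) = Rational(-9982, 7229)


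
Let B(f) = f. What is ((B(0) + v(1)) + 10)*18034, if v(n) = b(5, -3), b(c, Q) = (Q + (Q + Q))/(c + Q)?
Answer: 99187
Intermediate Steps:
b(c, Q) = 3*Q/(Q + c) (b(c, Q) = (Q + 2*Q)/(Q + c) = (3*Q)/(Q + c) = 3*Q/(Q + c))
v(n) = -9/2 (v(n) = 3*(-3)/(-3 + 5) = 3*(-3)/2 = 3*(-3)*(1/2) = -9/2)
((B(0) + v(1)) + 10)*18034 = ((0 - 9/2) + 10)*18034 = (-9/2 + 10)*18034 = (11/2)*18034 = 99187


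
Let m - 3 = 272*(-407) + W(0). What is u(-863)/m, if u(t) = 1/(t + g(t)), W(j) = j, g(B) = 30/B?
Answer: 863/82449994099 ≈ 1.0467e-8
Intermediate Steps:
u(t) = 1/(t + 30/t)
m = -110701 (m = 3 + (272*(-407) + 0) = 3 + (-110704 + 0) = 3 - 110704 = -110701)
u(-863)/m = -863/(30 + (-863)²)/(-110701) = -863/(30 + 744769)*(-1/110701) = -863/744799*(-1/110701) = 863/82449994099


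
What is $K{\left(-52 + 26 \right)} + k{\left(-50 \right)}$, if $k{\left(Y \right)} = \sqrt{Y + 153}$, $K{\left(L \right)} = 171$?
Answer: $171 + \sqrt{103} \approx 181.15$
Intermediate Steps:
$k{\left(Y \right)} = \sqrt{153 + Y}$
$K{\left(-52 + 26 \right)} + k{\left(-50 \right)} = 171 + \sqrt{153 - 50} = 171 + \sqrt{103}$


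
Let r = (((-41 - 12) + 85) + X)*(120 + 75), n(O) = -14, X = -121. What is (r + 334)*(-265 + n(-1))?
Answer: 4748859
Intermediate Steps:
r = -17355 (r = (((-41 - 12) + 85) - 121)*(120 + 75) = ((-53 + 85) - 121)*195 = (32 - 121)*195 = -89*195 = -17355)
(r + 334)*(-265 + n(-1)) = (-17355 + 334)*(-265 - 14) = -17021*(-279) = 4748859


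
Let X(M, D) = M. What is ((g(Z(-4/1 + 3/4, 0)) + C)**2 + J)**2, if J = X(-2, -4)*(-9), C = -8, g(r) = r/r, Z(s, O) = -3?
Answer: 4489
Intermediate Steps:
g(r) = 1
J = 18 (J = -2*(-9) = 18)
((g(Z(-4/1 + 3/4, 0)) + C)**2 + J)**2 = ((1 - 8)**2 + 18)**2 = ((-7)**2 + 18)**2 = (49 + 18)**2 = 67**2 = 4489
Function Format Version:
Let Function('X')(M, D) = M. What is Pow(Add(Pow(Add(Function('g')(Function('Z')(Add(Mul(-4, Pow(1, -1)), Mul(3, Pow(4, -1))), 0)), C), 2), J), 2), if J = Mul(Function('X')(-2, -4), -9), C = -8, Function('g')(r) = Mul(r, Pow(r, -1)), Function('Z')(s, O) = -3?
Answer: 4489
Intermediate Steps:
Function('g')(r) = 1
J = 18 (J = Mul(-2, -9) = 18)
Pow(Add(Pow(Add(Function('g')(Function('Z')(Add(Mul(-4, Pow(1, -1)), Mul(3, Pow(4, -1))), 0)), C), 2), J), 2) = Pow(Add(Pow(Add(1, -8), 2), 18), 2) = Pow(Add(Pow(-7, 2), 18), 2) = Pow(Add(49, 18), 2) = Pow(67, 2) = 4489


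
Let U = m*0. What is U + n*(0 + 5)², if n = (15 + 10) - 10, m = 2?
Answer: 375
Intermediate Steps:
U = 0 (U = 2*0 = 0)
n = 15 (n = 25 - 10 = 15)
U + n*(0 + 5)² = 0 + 15*(0 + 5)² = 0 + 15*5² = 0 + 15*25 = 0 + 375 = 375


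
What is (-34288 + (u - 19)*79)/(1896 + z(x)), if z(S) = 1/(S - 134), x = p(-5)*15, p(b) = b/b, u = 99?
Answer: -3328192/225623 ≈ -14.751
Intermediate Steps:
p(b) = 1
x = 15 (x = 1*15 = 15)
z(S) = 1/(-134 + S)
(-34288 + (u - 19)*79)/(1896 + z(x)) = (-34288 + (99 - 19)*79)/(1896 + 1/(-134 + 15)) = (-34288 + 80*79)/(1896 + 1/(-119)) = (-34288 + 6320)/(1896 - 1/119) = -27968/225623/119 = -27968*119/225623 = -3328192/225623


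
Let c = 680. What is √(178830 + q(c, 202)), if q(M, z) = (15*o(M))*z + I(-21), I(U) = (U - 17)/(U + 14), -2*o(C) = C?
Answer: 8*I*√651826/7 ≈ 922.69*I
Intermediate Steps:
o(C) = -C/2
I(U) = (-17 + U)/(14 + U)
q(M, z) = 38/7 - 15*M*z/2 (q(M, z) = (15*(-M/2))*z + (-17 - 21)/(14 - 21) = (-15*M/2)*z - 38/(-7) = -15*M*z/2 - ⅐*(-38) = -15*M*z/2 + 38/7 = 38/7 - 15*M*z/2)
√(178830 + q(c, 202)) = √(178830 + (38/7 - 15/2*680*202)) = √(178830 + (38/7 - 1030200)) = √(178830 - 7211362/7) = √(-5959552/7) = 8*I*√651826/7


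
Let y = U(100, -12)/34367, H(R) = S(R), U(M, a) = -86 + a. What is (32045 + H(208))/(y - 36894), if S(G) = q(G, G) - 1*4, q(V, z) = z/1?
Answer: -1108301383/1267936196 ≈ -0.87410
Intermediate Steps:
q(V, z) = z (q(V, z) = z*1 = z)
S(G) = -4 + G (S(G) = G - 1*4 = G - 4 = -4 + G)
H(R) = -4 + R
y = -98/34367 (y = (-86 - 12)/34367 = -98*1/34367 = -98/34367 ≈ -0.0028516)
(32045 + H(208))/(y - 36894) = (32045 + (-4 + 208))/(-98/34367 - 36894) = (32045 + 204)/(-1267936196/34367) = 32249*(-34367/1267936196) = -1108301383/1267936196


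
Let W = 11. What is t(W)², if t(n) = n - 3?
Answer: 64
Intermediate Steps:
t(n) = -3 + n
t(W)² = (-3 + 11)² = 8² = 64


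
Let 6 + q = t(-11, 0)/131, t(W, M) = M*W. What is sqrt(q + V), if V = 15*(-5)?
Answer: 9*I ≈ 9.0*I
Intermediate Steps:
q = -6 (q = -6 + (0*(-11))/131 = -6 + 0*(1/131) = -6 + 0 = -6)
V = -75
sqrt(q + V) = sqrt(-6 - 75) = sqrt(-81) = 9*I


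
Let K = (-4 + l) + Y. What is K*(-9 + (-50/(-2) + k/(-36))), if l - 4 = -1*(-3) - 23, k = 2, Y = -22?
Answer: -2009/3 ≈ -669.67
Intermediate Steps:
l = -16 (l = 4 + (-1*(-3) - 23) = 4 + (3 - 23) = 4 - 20 = -16)
K = -42 (K = (-4 - 16) - 22 = -20 - 22 = -42)
K*(-9 + (-50/(-2) + k/(-36))) = -42*(-9 + (-50/(-2) + 2/(-36))) = -42*(-9 + (-50*(-½) + 2*(-1/36))) = -42*(-9 + (25 - 1/18)) = -42*(-9 + 449/18) = -42*287/18 = -2009/3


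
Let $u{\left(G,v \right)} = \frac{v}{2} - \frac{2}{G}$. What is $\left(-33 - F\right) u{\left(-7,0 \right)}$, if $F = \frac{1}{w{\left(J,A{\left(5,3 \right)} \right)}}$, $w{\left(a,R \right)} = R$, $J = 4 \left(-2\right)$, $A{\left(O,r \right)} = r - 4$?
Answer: $- \frac{64}{7} \approx -9.1429$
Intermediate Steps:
$A{\left(O,r \right)} = -4 + r$
$J = -8$
$F = -1$ ($F = \frac{1}{-4 + 3} = \frac{1}{-1} = -1$)
$u{\left(G,v \right)} = \frac{v}{2} - \frac{2}{G}$ ($u{\left(G,v \right)} = v \frac{1}{2} - \frac{2}{G} = \frac{v}{2} - \frac{2}{G}$)
$\left(-33 - F\right) u{\left(-7,0 \right)} = \left(-33 - -1\right) \left(\frac{1}{2} \cdot 0 - \frac{2}{-7}\right) = \left(-33 + 1\right) \left(0 - - \frac{2}{7}\right) = - 32 \left(0 + \frac{2}{7}\right) = \left(-32\right) \frac{2}{7} = - \frac{64}{7}$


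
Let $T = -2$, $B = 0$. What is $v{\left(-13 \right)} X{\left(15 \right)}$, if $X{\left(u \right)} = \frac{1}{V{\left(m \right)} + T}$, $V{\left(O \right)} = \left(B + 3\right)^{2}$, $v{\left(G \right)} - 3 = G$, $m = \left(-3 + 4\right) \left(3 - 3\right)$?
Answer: $- \frac{10}{7} \approx -1.4286$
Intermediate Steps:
$m = 0$ ($m = 1 \cdot 0 = 0$)
$v{\left(G \right)} = 3 + G$
$V{\left(O \right)} = 9$ ($V{\left(O \right)} = \left(0 + 3\right)^{2} = 3^{2} = 9$)
$X{\left(u \right)} = \frac{1}{7}$ ($X{\left(u \right)} = \frac{1}{9 - 2} = \frac{1}{7}$)
$v{\left(-13 \right)} X{\left(15 \right)} = \left(3 - 13\right) \frac{1}{7} = \left(-10\right) \frac{1}{7} = - \frac{10}{7}$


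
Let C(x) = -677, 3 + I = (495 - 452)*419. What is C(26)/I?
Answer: -677/18014 ≈ -0.037582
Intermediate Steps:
I = 18014 (I = -3 + (495 - 452)*419 = -3 + 43*419 = -3 + 18017 = 18014)
C(26)/I = -677/18014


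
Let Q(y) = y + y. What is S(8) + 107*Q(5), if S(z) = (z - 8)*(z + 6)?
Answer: 1070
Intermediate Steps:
S(z) = (-8 + z)*(6 + z)
Q(y) = 2*y
S(8) + 107*Q(5) = (-48 + 8² - 2*8) + 107*(2*5) = (-48 + 64 - 16) + 107*10 = 0 + 1070 = 1070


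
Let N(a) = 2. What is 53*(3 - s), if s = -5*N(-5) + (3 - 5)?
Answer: 795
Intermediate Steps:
s = -12 (s = -5*2 + (3 - 5) = -10 - 2 = -12)
53*(3 - s) = 53*(3 - 1*(-12)) = 53*(3 + 12) = 53*15 = 795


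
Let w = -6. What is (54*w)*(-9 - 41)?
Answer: 16200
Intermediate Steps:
(54*w)*(-9 - 41) = (54*(-6))*(-9 - 41) = -324*(-50) = 16200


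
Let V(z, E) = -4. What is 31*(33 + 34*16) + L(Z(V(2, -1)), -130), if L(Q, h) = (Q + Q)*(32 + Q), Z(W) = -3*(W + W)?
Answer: 20575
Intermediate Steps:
Z(W) = -6*W
L(Q, h) = 2*Q*(32 + Q) (L(Q, h) = (2*Q)*(32 + Q) = 2*Q*(32 + Q))
31*(33 + 34*16) + L(Z(V(2, -1)), -130) = 31*(33 + 34*16) + 2*(-6*(-4))*(32 - 6*(-4)) = 31*(33 + 544) + 2*24*(32 + 24) = 31*577 + 2*24*56 = 17887 + 2688 = 20575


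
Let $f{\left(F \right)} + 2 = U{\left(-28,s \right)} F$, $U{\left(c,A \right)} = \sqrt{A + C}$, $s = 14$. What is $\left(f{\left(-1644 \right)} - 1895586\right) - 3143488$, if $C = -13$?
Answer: $-5040720$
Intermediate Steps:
$U{\left(c,A \right)} = \sqrt{-13 + A}$ ($U{\left(c,A \right)} = \sqrt{A - 13} = \sqrt{-13 + A}$)
$f{\left(F \right)} = -2 + F$ ($f{\left(F \right)} = -2 + \sqrt{-13 + 14} F = -2 + \sqrt{1} F = -2 + 1 F = -2 + F$)
$\left(f{\left(-1644 \right)} - 1895586\right) - 3143488 = \left(\left(-2 - 1644\right) - 1895586\right) - 3143488 = \left(-1646 - 1895586\right) - 3143488 = -1897232 - 3143488 = -5040720$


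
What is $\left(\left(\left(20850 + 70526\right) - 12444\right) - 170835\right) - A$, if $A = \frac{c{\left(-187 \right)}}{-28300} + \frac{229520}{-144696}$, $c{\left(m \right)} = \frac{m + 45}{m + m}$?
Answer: $- \frac{8796639070134923}{95718212700} \approx -91901.0$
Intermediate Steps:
$c{\left(m \right)} = \frac{45 + m}{2 m}$
$A = - \frac{151831633177}{95718212700}$ ($A = \frac{\frac{1}{2} \frac{1}{-187} \left(45 - 187\right)}{-28300} + \frac{229520}{-144696} = \frac{1}{2} \left(- \frac{1}{187}\right) \left(-142\right) \left(- \frac{1}{28300}\right) + 229520 \left(- \frac{1}{144696}\right) = \frac{71}{187} \left(- \frac{1}{28300}\right) - \frac{28690}{18087} = - \frac{71}{5292100} - \frac{28690}{18087} = - \frac{151831633177}{95718212700} \approx -1.5862$)
$\left(\left(\left(20850 + 70526\right) - 12444\right) - 170835\right) - A = \left(\left(\left(20850 + 70526\right) - 12444\right) - 170835\right) - - \frac{151831633177}{95718212700} = \left(\left(91376 - 12444\right) - 170835\right) + \frac{151831633177}{95718212700} = \left(78932 - 170835\right) + \frac{151831633177}{95718212700} = -91903 + \frac{151831633177}{95718212700} = - \frac{8796639070134923}{95718212700}$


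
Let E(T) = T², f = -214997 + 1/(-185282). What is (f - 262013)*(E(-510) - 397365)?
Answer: 12131668316684565/185282 ≈ 6.5477e+10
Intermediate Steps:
f = -39835074155/185282 (f = -214997 - 1/185282 = -39835074155/185282 ≈ -2.1500e+5)
(f - 262013)*(E(-510) - 397365) = (-39835074155/185282 - 262013)*((-510)² - 397365) = -88381366821*(260100 - 397365)/185282 = -88381366821/185282*(-137265) = 12131668316684565/185282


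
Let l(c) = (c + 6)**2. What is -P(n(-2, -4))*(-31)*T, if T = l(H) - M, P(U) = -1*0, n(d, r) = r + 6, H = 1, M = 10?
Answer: 0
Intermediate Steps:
l(c) = (6 + c)**2
n(d, r) = 6 + r
P(U) = 0
T = 39 (T = (6 + 1)**2 - 1*10 = 7**2 - 10 = 49 - 10 = 39)
-P(n(-2, -4))*(-31)*T = -0*(-31)*39 = -0*39 = -1*0 = 0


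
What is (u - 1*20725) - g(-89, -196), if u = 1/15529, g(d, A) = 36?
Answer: -322397568/15529 ≈ -20761.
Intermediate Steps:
u = 1/15529 ≈ 6.4396e-5
(u - 1*20725) - g(-89, -196) = (1/15529 - 1*20725) - 1*36 = (1/15529 - 20725) - 36 = -321838524/15529 - 36 = -322397568/15529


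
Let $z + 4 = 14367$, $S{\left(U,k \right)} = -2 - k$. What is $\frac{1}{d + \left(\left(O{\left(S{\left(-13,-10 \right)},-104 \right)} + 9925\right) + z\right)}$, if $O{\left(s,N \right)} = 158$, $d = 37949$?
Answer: $\frac{1}{62395} \approx 1.6027 \cdot 10^{-5}$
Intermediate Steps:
$z = 14363$ ($z = -4 + 14367 = 14363$)
$\frac{1}{d + \left(\left(O{\left(S{\left(-13,-10 \right)},-104 \right)} + 9925\right) + z\right)} = \frac{1}{37949 + \left(\left(158 + 9925\right) + 14363\right)} = \frac{1}{37949 + \left(10083 + 14363\right)} = \frac{1}{37949 + 24446} = \frac{1}{62395}$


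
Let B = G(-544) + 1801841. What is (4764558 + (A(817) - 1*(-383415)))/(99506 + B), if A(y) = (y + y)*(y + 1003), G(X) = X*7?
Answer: 8121853/1897539 ≈ 4.2802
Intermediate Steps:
G(X) = 7*X
A(y) = 2*y*(1003 + y) (A(y) = (2*y)*(1003 + y) = 2*y*(1003 + y))
B = 1798033 (B = 7*(-544) + 1801841 = -3808 + 1801841 = 1798033)
(4764558 + (A(817) - 1*(-383415)))/(99506 + B) = (4764558 + (2*817*(1003 + 817) - 1*(-383415)))/(99506 + 1798033) = (4764558 + (2*817*1820 + 383415))/1897539 = (4764558 + (2973880 + 383415))*(1/1897539) = (4764558 + 3357295)*(1/1897539) = 8121853*(1/1897539) = 8121853/1897539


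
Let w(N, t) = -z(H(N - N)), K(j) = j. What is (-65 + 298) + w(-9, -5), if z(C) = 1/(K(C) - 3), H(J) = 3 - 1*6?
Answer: 1399/6 ≈ 233.17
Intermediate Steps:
H(J) = -3 (H(J) = 3 - 6 = -3)
z(C) = 1/(-3 + C) (z(C) = 1/(C - 3) = 1/(-3 + C))
w(N, t) = 1/6 (w(N, t) = -1/(-3 - 3) = -1/(-6) = -1*(-1/6) = 1/6)
(-65 + 298) + w(-9, -5) = (-65 + 298) + 1/6 = 233 + 1/6 = 1399/6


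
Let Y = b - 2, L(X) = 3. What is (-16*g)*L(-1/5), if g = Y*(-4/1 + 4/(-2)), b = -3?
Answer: -1440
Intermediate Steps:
Y = -5 (Y = -3 - 2 = -5)
g = 30 (g = -5*(-4/1 + 4/(-2)) = -5*(-4*1 + 4*(-½)) = -5*(-4 - 2) = -5*(-6) = 30)
(-16*g)*L(-1/5) = -16*30*3 = -480*3 = -1440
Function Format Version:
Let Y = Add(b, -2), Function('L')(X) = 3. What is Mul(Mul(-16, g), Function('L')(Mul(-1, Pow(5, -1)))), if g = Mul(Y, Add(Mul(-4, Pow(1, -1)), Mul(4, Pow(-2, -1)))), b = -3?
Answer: -1440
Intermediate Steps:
Y = -5 (Y = Add(-3, -2) = -5)
g = 30 (g = Mul(-5, Add(Mul(-4, Pow(1, -1)), Mul(4, Pow(-2, -1)))) = Mul(-5, Add(Mul(-4, 1), Mul(4, Rational(-1, 2)))) = Mul(-5, Add(-4, -2)) = Mul(-5, -6) = 30)
Mul(Mul(-16, g), Function('L')(Mul(-1, Pow(5, -1)))) = Mul(Mul(-16, 30), 3) = Mul(-480, 3) = -1440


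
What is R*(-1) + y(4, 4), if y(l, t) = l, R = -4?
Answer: 8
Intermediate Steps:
R*(-1) + y(4, 4) = -4*(-1) + 4 = 4 + 4 = 8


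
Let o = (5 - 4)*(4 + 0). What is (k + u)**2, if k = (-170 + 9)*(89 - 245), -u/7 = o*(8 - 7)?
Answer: 629407744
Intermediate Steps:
o = 4 (o = 1*4 = 4)
u = -28 (u = -28*(8 - 7) = -28 ≈ -28.000)
k = 25116 (k = -161*(-156) = 25116)
(k + u)**2 = (25116 - 28)**2 = 25088**2 = 629407744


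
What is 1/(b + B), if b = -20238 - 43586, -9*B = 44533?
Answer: -9/618949 ≈ -1.4541e-5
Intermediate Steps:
B = -44533/9 (B = -⅑*44533 = -44533/9 ≈ -4948.1)
b = -63824
1/(b + B) = 1/(-63824 - 44533/9) = 1/(-618949/9) = -9/618949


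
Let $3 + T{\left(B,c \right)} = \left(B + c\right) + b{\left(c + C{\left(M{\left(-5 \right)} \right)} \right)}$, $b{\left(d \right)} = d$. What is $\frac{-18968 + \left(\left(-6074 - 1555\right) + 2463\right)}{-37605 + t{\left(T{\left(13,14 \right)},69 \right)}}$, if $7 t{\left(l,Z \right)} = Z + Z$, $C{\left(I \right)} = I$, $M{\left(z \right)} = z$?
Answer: $\frac{168938}{263097} \approx 0.64211$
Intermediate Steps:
$T{\left(B,c \right)} = -8 + B + 2 c$ ($T{\left(B,c \right)} = -3 + \left(\left(B + c\right) + \left(c - 5\right)\right) = -3 + \left(\left(B + c\right) + \left(-5 + c\right)\right) = -3 + \left(-5 + B + 2 c\right) = -8 + B + 2 c$)
$t{\left(l,Z \right)} = \frac{2 Z}{7}$ ($t{\left(l,Z \right)} = \frac{Z + Z}{7} = \frac{2 Z}{7}$)
$\frac{-18968 + \left(\left(-6074 - 1555\right) + 2463\right)}{-37605 + t{\left(T{\left(13,14 \right)},69 \right)}} = \frac{-18968 + \left(\left(-6074 - 1555\right) + 2463\right)}{-37605 + \frac{2}{7} \cdot 69} = \frac{-18968 + \left(-7629 + 2463\right)}{-37605 + \frac{138}{7}} = \frac{-18968 - 5166}{- \frac{263097}{7}} = \left(-24134\right) \left(- \frac{7}{263097}\right) = \frac{168938}{263097}$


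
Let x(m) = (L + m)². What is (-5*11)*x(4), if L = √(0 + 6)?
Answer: -1210 - 440*√6 ≈ -2287.8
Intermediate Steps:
L = √6 ≈ 2.4495
x(m) = (m + √6)² (x(m) = (√6 + m)² = (m + √6)²)
(-5*11)*x(4) = (-5*11)*(4 + √6)² = -55*(4 + √6)²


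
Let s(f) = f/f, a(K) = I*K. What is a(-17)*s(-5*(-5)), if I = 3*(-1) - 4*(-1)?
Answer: -17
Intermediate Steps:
I = 1 (I = -3 + 4 = 1)
a(K) = K (a(K) = 1*K = K)
s(f) = 1
a(-17)*s(-5*(-5)) = -17*1 = -17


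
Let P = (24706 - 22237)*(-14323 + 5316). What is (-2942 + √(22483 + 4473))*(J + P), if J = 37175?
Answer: 65315659736 - 44402216*√6739 ≈ 6.1671e+10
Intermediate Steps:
P = -22238283 (P = 2469*(-9007) = -22238283)
(-2942 + √(22483 + 4473))*(J + P) = (-2942 + √(22483 + 4473))*(37175 - 22238283) = (-2942 + √26956)*(-22201108) = (-2942 + 2*√6739)*(-22201108) = 65315659736 - 44402216*√6739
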